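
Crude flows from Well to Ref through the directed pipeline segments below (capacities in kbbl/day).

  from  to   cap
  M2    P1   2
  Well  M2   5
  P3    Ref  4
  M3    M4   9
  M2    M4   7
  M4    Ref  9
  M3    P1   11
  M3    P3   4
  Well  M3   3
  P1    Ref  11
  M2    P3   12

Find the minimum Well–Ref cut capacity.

8

Augment Well→M3→P1→Ref: bottleneck 3, flow now 3.
Augment Well→M2→P1→Ref: bottleneck 2, flow now 5.
Augment Well→M2→M4→Ref: bottleneck 3, flow now 8.
No augmenting path remains; maximum flow = 8.
By max-flow min-cut, the minimum cut capacity equals the max flow.
In the residual graph, reachable from Well: {Well}.
Min-cut edges: Well→M3 (3), Well→M2 (5); capacity 3 + 5 = 8.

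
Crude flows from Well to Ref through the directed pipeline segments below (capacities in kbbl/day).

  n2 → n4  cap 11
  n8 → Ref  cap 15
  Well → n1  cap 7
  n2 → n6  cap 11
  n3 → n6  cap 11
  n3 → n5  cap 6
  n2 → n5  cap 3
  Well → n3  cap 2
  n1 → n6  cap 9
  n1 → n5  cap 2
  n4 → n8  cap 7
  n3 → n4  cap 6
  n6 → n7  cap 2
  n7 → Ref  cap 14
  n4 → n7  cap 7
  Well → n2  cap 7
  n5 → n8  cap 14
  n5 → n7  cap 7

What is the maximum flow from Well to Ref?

Augment Well→n1→n5→n7→Ref: bottleneck 2, flow now 2.
Augment Well→n1→n6→n7→Ref: bottleneck 2, flow now 4.
Augment Well→n2→n4→n7→Ref: bottleneck 7, flow now 11.
Augment Well→n3→n4→n8→Ref: bottleneck 2, flow now 13.
No augmenting path remains; maximum flow = 13.
In the residual graph, reachable from Well: {Well, n1, n6}.
Min-cut edges: Well→n2 (7), Well→n3 (2), n1→n5 (2), n6→n7 (2); capacity 7 + 2 + 2 + 2 = 13.
This cut is saturated, so no flow can exceed 13.

13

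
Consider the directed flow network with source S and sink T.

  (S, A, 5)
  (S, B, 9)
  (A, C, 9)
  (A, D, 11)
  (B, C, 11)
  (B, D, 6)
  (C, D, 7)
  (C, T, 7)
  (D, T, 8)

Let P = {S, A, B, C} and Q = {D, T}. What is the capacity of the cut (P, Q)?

Edges leaving {S, A, B, C}: A→D (11), B→D (6), C→D (7), C→T (7).
Cut capacity = 11 + 6 + 7 + 7 = 31.

31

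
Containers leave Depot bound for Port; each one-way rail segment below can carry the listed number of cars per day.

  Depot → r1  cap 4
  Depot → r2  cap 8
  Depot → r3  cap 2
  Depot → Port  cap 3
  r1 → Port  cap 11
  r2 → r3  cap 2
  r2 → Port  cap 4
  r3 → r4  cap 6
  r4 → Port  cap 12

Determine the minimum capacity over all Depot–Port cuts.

Augment Depot→Port: bottleneck 3, flow now 3.
Augment Depot→r1→Port: bottleneck 4, flow now 7.
Augment Depot→r2→Port: bottleneck 4, flow now 11.
Augment Depot→r3→r4→Port: bottleneck 2, flow now 13.
Augment Depot→r2→r3→r4→Port: bottleneck 2, flow now 15.
No augmenting path remains; maximum flow = 15.
By max-flow min-cut, the minimum cut capacity equals the max flow.
In the residual graph, reachable from Depot: {Depot, r2}.
Min-cut edges: Depot→r1 (4), Depot→r3 (2), Depot→Port (3), r2→r3 (2), r2→Port (4); capacity 4 + 2 + 3 + 2 + 4 = 15.

15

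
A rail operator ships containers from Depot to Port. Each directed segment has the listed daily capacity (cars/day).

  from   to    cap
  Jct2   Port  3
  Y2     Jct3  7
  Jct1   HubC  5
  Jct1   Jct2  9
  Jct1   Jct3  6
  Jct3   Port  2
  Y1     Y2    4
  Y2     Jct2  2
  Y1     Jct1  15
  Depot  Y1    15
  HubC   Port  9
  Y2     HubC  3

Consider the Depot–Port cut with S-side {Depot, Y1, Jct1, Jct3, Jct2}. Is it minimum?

Given cut capacity: 4 + 5 + 2 + 3 = 14.
Augment Depot→Y1→Y2→Jct3→Port: bottleneck 2, flow now 2.
Augment Depot→Y1→Y2→HubC→Port: bottleneck 2, flow now 4.
Augment Depot→Y1→Jct1→HubC→Port: bottleneck 5, flow now 9.
Augment Depot→Y1→Jct1→Jct2→Port: bottleneck 3, flow now 12.
Augment Depot→Y1→Jct1→Jct3→Y2→HubC→Port: bottleneck 1, flow now 13. (uses reverse residual edge)
No augmenting path remains; maximum flow = 13.
In the residual graph, reachable from Depot: {Depot, Y1, Y2, Jct1, Jct3, Jct2}.
Min-cut edges: Y2→HubC (3), Jct1→HubC (5), Jct3→Port (2), Jct2→Port (3); capacity 3 + 5 + 2 + 3 = 13.
Cut capacity 14 exceeds the max flow 13, so it is not minimum.

No — its capacity is 14, but the minimum cut has capacity 13.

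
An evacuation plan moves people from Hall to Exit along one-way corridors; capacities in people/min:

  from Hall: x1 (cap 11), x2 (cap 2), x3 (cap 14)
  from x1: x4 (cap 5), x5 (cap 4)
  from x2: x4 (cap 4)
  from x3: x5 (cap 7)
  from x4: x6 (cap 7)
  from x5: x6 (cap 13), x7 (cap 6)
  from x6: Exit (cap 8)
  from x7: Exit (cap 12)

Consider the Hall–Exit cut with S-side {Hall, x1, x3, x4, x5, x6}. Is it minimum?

Given cut capacity: 2 + 6 + 8 = 16.
Augment Hall→x1→x4→x6→Exit: bottleneck 5, flow now 5.
Augment Hall→x1→x5→x6→Exit: bottleneck 3, flow now 8.
Augment Hall→x1→x5→x7→Exit: bottleneck 1, flow now 9.
Augment Hall→x3→x5→x7→Exit: bottleneck 5, flow now 14.
No augmenting path remains; maximum flow = 14.
In the residual graph, reachable from Hall: {Hall, x1, x2, x3, x4, x5, x6}.
Min-cut edges: x5→x7 (6), x6→Exit (8); capacity 6 + 8 = 14.
Cut capacity 16 exceeds the max flow 14, so it is not minimum.

No — its capacity is 16, but the minimum cut has capacity 14.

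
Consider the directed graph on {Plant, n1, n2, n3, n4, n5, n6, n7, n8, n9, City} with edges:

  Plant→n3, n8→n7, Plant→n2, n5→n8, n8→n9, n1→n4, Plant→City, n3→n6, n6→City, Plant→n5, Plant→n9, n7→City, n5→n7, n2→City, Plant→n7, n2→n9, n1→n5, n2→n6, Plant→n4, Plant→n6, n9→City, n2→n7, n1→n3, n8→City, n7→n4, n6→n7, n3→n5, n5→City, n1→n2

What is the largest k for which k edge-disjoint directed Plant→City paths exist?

7

Assign every edge capacity 1; by Menger, the answer equals the max flow.
Path Plant→City (+1); total 1.
Path Plant→n2→City (+1); total 2.
Path Plant→n5→City (+1); total 3.
Path Plant→n6→City (+1); total 4.
Path Plant→n7→City (+1); total 5.
Path Plant→n9→City (+1); total 6.
Path Plant→n3→n5→n8→City (+1); total 7.
No residual Plant→City path; max flow = 7.
Certifying cut of size 7: {Plant→City, Plant→n2, Plant→n3, Plant→n5, Plant→n6, Plant→n7, Plant→n9}.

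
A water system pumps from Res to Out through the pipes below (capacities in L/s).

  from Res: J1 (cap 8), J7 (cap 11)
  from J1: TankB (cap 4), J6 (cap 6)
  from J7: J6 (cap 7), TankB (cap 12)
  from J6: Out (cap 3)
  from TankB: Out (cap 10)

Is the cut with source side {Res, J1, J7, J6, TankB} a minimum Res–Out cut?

Given cut capacity: 3 + 10 = 13.
Augment Res→J1→J6→Out: bottleneck 3, flow now 3.
Augment Res→J1→TankB→Out: bottleneck 4, flow now 7.
Augment Res→J7→TankB→Out: bottleneck 6, flow now 13.
No augmenting path remains; maximum flow = 13.
Cut capacity 13 equals the max flow, so it is a minimum cut.

Yes — it is a minimum cut (capacity 13).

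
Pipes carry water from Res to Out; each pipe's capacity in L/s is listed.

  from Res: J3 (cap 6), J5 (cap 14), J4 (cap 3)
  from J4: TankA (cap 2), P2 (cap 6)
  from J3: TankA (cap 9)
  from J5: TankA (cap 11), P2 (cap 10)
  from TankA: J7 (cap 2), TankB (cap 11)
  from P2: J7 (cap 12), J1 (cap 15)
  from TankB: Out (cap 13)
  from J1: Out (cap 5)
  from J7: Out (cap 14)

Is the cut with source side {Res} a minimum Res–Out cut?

Yes — it is a minimum cut (capacity 23).

Given cut capacity: 3 + 6 + 14 = 23.
Augment Res→J4→TankA→TankB→Out: bottleneck 2, flow now 2.
Augment Res→J4→P2→J1→Out: bottleneck 1, flow now 3.
Augment Res→J3→TankA→TankB→Out: bottleneck 6, flow now 9.
Augment Res→J5→TankA→TankB→Out: bottleneck 3, flow now 12.
Augment Res→J5→TankA→J7→Out: bottleneck 2, flow now 14.
Augment Res→J5→P2→J1→Out: bottleneck 4, flow now 18.
Augment Res→J5→P2→J7→Out: bottleneck 5, flow now 23.
No augmenting path remains; maximum flow = 23.
Cut capacity 23 equals the max flow, so it is a minimum cut.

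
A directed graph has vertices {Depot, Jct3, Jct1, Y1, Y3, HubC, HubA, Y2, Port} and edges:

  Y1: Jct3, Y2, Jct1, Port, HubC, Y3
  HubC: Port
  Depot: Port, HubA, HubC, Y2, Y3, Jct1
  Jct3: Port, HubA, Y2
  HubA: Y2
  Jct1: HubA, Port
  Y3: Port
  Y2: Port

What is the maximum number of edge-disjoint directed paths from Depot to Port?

Assign every edge capacity 1; by Menger, the answer equals the max flow.
Path Depot→Port (+1); total 1.
Path Depot→Jct1→Port (+1); total 2.
Path Depot→Y3→Port (+1); total 3.
Path Depot→HubC→Port (+1); total 4.
Path Depot→Y2→Port (+1); total 5.
No residual Depot→Port path; max flow = 5.
Certifying cut of size 5: {Depot→HubC, Depot→Jct1, Depot→Port, Depot→Y3, Y2→Port}.

5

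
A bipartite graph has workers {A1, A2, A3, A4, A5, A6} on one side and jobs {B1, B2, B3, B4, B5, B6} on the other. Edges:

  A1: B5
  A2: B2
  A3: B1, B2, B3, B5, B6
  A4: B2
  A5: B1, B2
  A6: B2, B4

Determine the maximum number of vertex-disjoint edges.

5

Unit-capacity flow: source→left, listed edges, right→sink; max matching = max flow.
Augmenting path A1→B5 (+1); matched 1.
Augmenting path A2→B2 (+1); matched 2.
Augmenting path A3→B1 (+1); matched 3.
Augmenting path A6→B4 (+1); matched 4.
Augmenting path A5→B1→A3→B3 (+1); matched 5.
No augmenting path remains; maximum matching = 5.
König certificate: {A1, A3, A5, A6, B2} is a vertex cover of size 5 (every listed pair touches it), so no matching can be larger.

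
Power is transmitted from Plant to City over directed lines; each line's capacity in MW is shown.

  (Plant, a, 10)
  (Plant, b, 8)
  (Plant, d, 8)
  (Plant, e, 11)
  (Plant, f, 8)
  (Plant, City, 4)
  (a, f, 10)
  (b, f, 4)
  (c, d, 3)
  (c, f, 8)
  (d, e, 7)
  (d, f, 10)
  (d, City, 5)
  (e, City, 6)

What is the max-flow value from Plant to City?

Augment Plant→City: bottleneck 4, flow now 4.
Augment Plant→d→City: bottleneck 5, flow now 9.
Augment Plant→e→City: bottleneck 6, flow now 15.
No augmenting path remains; maximum flow = 15.
In the residual graph, reachable from Plant: {Plant, a, b, d, e, f}.
Min-cut edges: Plant→City (4), d→City (5), e→City (6); capacity 4 + 5 + 6 = 15.
This cut is saturated, so no flow can exceed 15.

15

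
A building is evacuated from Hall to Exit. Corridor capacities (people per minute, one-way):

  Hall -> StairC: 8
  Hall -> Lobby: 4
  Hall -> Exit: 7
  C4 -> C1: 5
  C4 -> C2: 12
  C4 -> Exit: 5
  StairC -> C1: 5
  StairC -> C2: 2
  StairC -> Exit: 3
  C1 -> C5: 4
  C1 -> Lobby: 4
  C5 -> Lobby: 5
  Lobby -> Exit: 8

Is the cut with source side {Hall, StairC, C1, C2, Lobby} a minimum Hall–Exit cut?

No — its capacity is 22, but the minimum cut has capacity 18.

Given cut capacity: 7 + 3 + 4 + 8 = 22.
Augment Hall→Exit: bottleneck 7, flow now 7.
Augment Hall→StairC→Exit: bottleneck 3, flow now 10.
Augment Hall→Lobby→Exit: bottleneck 4, flow now 14.
Augment Hall→StairC→C1→Lobby→Exit: bottleneck 4, flow now 18.
No augmenting path remains; maximum flow = 18.
In the residual graph, reachable from Hall: {Hall, StairC, C1, C5, C2, Lobby}.
Min-cut edges: Hall→Exit (7), StairC→Exit (3), Lobby→Exit (8); capacity 7 + 3 + 8 = 18.
Cut capacity 22 exceeds the max flow 18, so it is not minimum.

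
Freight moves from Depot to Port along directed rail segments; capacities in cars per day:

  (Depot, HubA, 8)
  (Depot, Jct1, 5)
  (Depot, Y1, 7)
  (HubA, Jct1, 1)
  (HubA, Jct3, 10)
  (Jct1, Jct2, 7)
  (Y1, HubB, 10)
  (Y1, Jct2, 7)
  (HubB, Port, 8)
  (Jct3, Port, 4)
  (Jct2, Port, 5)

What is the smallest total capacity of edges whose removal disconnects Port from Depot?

16

Augment Depot→HubA→Jct3→Port: bottleneck 4, flow now 4.
Augment Depot→Jct1→Jct2→Port: bottleneck 5, flow now 9.
Augment Depot→Y1→HubB→Port: bottleneck 7, flow now 16.
No augmenting path remains; maximum flow = 16.
By max-flow min-cut, the minimum cut capacity equals the max flow.
In the residual graph, reachable from Depot: {Depot, HubA, Jct1, Jct3, Jct2}.
Min-cut edges: Depot→Y1 (7), Jct3→Port (4), Jct2→Port (5); capacity 7 + 4 + 5 = 16.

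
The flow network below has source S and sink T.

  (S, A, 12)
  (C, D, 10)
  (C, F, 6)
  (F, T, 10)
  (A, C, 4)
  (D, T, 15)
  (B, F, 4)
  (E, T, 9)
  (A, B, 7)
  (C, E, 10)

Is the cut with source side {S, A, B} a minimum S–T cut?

Given cut capacity: 4 + 4 = 8.
Augment S→A→B→F→T: bottleneck 4, flow now 4.
Augment S→A→C→D→T: bottleneck 4, flow now 8.
No augmenting path remains; maximum flow = 8.
Cut capacity 8 equals the max flow, so it is a minimum cut.

Yes — it is a minimum cut (capacity 8).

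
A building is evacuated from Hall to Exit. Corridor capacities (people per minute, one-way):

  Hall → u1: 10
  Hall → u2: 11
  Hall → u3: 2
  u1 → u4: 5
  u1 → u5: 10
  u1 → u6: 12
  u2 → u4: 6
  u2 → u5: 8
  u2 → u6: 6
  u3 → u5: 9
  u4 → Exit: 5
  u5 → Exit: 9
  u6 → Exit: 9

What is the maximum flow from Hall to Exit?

23

Augment Hall→u1→u4→Exit: bottleneck 5, flow now 5.
Augment Hall→u1→u5→Exit: bottleneck 5, flow now 10.
Augment Hall→u2→u5→Exit: bottleneck 4, flow now 14.
Augment Hall→u2→u6→Exit: bottleneck 6, flow now 20.
Augment Hall→u2→u4→u1→u6→Exit: bottleneck 1, flow now 21. (uses reverse residual edge)
Augment Hall→u3→u5→u1→u6→Exit: bottleneck 2, flow now 23. (uses reverse residual edge)
No augmenting path remains; maximum flow = 23.
In the residual graph, reachable from Hall: {Hall}.
Min-cut edges: Hall→u1 (10), Hall→u2 (11), Hall→u3 (2); capacity 10 + 11 + 2 = 23.
This cut is saturated, so no flow can exceed 23.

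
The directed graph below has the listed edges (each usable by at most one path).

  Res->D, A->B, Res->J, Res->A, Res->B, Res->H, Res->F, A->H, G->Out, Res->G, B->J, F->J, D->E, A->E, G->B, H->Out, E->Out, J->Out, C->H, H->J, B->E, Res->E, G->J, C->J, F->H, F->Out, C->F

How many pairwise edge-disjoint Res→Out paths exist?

Assign every edge capacity 1; by Menger, the answer equals the max flow.
Path Res→E→Out (+1); total 1.
Path Res→F→Out (+1); total 2.
Path Res→G→Out (+1); total 3.
Path Res→H→Out (+1); total 4.
Path Res→J→Out (+1); total 5.
No residual Res→Out path; max flow = 5.
Certifying cut of size 5: {E→Out, H→Out, J→Out, Res→F, Res→G}.

5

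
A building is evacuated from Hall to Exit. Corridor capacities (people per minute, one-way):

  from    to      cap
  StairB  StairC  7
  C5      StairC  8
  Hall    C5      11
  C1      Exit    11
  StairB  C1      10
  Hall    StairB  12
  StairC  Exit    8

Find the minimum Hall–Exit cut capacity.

18

Augment Hall→StairB→C1→Exit: bottleneck 10, flow now 10.
Augment Hall→StairB→StairC→Exit: bottleneck 2, flow now 12.
Augment Hall→C5→StairC→Exit: bottleneck 6, flow now 18.
No augmenting path remains; maximum flow = 18.
By max-flow min-cut, the minimum cut capacity equals the max flow.
In the residual graph, reachable from Hall: {Hall, StairB, C5, StairC}.
Min-cut edges: StairB→C1 (10), StairC→Exit (8); capacity 10 + 8 = 18.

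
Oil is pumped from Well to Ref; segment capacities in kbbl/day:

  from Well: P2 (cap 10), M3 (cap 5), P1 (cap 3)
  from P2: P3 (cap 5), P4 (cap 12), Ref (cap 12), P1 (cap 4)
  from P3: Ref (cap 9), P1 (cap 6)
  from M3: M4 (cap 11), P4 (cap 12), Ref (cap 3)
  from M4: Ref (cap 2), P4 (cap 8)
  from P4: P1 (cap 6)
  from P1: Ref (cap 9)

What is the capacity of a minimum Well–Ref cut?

Augment Well→P2→Ref: bottleneck 10, flow now 10.
Augment Well→M3→Ref: bottleneck 3, flow now 13.
Augment Well→P1→Ref: bottleneck 3, flow now 16.
Augment Well→M3→M4→Ref: bottleneck 2, flow now 18.
No augmenting path remains; maximum flow = 18.
By max-flow min-cut, the minimum cut capacity equals the max flow.
In the residual graph, reachable from Well: {Well}.
Min-cut edges: Well→P2 (10), Well→M3 (5), Well→P1 (3); capacity 10 + 5 + 3 = 18.

18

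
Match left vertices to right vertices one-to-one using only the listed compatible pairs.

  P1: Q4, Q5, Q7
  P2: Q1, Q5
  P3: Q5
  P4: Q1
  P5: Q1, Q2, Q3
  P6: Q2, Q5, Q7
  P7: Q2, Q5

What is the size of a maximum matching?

Unit-capacity flow: source→left, listed edges, right→sink; max matching = max flow.
Augmenting path P1→Q4 (+1); matched 1.
Augmenting path P2→Q1 (+1); matched 2.
Augmenting path P3→Q5 (+1); matched 3.
Augmenting path P5→Q2 (+1); matched 4.
Augmenting path P6→Q7 (+1); matched 5.
Augmenting path P7→Q2→P5→Q3 (+1); matched 6.
No augmenting path remains; maximum matching = 6.
König certificate: {P1, P5, P6, P7, Q1, Q5} is a vertex cover of size 6 (every listed pair touches it), so no matching can be larger.

6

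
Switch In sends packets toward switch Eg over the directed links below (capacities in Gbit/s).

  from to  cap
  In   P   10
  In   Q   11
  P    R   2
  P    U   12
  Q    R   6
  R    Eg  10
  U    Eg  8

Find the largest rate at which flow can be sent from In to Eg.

16

Augment In→P→R→Eg: bottleneck 2, flow now 2.
Augment In→P→U→Eg: bottleneck 8, flow now 10.
Augment In→Q→R→Eg: bottleneck 6, flow now 16.
No augmenting path remains; maximum flow = 16.
In the residual graph, reachable from In: {In, Q}.
Min-cut edges: In→P (10), Q→R (6); capacity 10 + 6 = 16.
This cut is saturated, so no flow can exceed 16.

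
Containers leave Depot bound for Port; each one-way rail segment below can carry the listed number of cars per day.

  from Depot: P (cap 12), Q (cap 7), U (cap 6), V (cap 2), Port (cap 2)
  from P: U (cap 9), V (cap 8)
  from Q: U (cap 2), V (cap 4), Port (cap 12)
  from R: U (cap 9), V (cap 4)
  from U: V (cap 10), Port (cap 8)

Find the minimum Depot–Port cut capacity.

17

Augment Depot→Port: bottleneck 2, flow now 2.
Augment Depot→Q→Port: bottleneck 7, flow now 9.
Augment Depot→U→Port: bottleneck 6, flow now 15.
Augment Depot→P→U→Port: bottleneck 2, flow now 17.
No augmenting path remains; maximum flow = 17.
By max-flow min-cut, the minimum cut capacity equals the max flow.
In the residual graph, reachable from Depot: {Depot, P, U, V}.
Min-cut edges: Depot→Q (7), Depot→Port (2), U→Port (8); capacity 7 + 2 + 8 = 17.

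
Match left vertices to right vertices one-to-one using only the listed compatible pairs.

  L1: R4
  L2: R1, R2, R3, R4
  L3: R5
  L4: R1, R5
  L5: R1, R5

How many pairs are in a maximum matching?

4

Unit-capacity flow: source→left, listed edges, right→sink; max matching = max flow.
Augmenting path L1→R4 (+1); matched 1.
Augmenting path L2→R1 (+1); matched 2.
Augmenting path L3→R5 (+1); matched 3.
Augmenting path L4→R1→L2→R2 (+1); matched 4.
No augmenting path remains; maximum matching = 4.
König certificate: {L1, L2, R1, R5} is a vertex cover of size 4 (every listed pair touches it), so no matching can be larger.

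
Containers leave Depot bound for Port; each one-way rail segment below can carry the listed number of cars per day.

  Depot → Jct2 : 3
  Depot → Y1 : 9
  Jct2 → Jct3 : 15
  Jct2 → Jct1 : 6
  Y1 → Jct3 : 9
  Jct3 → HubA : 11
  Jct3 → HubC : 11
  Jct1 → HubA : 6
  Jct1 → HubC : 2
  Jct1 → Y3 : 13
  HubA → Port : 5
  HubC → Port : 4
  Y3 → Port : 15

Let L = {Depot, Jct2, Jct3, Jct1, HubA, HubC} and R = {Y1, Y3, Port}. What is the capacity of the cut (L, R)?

31

Edges leaving {Depot, Jct2, Jct3, Jct1, HubA, HubC}: Depot→Y1 (9), Jct1→Y3 (13), HubA→Port (5), HubC→Port (4).
Cut capacity = 9 + 13 + 5 + 4 = 31.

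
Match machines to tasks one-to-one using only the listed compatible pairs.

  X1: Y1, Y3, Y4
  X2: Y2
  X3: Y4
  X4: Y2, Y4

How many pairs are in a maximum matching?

Unit-capacity flow: source→left, listed edges, right→sink; max matching = max flow.
Augmenting path X1→Y1 (+1); matched 1.
Augmenting path X2→Y2 (+1); matched 2.
Augmenting path X3→Y4 (+1); matched 3.
No augmenting path remains; maximum matching = 3.
König certificate: {X1, Y2, Y4} is a vertex cover of size 3 (every listed pair touches it), so no matching can be larger.

3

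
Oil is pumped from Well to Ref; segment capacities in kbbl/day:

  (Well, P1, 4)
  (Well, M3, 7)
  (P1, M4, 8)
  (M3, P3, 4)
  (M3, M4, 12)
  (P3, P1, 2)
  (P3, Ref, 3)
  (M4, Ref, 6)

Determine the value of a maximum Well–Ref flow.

Augment Well→P1→M4→Ref: bottleneck 4, flow now 4.
Augment Well→M3→P3→Ref: bottleneck 3, flow now 7.
Augment Well→M3→M4→Ref: bottleneck 2, flow now 9.
No augmenting path remains; maximum flow = 9.
In the residual graph, reachable from Well: {Well, P1, M3, P3, M4}.
Min-cut edges: P3→Ref (3), M4→Ref (6); capacity 3 + 6 = 9.
This cut is saturated, so no flow can exceed 9.

9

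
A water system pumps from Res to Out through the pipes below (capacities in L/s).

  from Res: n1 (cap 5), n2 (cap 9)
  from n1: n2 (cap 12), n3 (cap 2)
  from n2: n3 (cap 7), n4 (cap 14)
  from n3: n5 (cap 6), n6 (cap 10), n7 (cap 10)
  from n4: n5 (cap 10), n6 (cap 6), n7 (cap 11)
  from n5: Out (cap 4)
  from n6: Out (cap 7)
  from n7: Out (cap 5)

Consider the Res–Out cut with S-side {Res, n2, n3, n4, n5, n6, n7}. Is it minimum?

No — its capacity is 21, but the minimum cut has capacity 14.

Given cut capacity: 5 + 4 + 7 + 5 = 21.
Augment Res→n1→n3→n5→Out: bottleneck 2, flow now 2.
Augment Res→n2→n3→n5→Out: bottleneck 2, flow now 4.
Augment Res→n2→n3→n6→Out: bottleneck 5, flow now 9.
Augment Res→n2→n4→n6→Out: bottleneck 2, flow now 11.
Augment Res→n1→n2→n4→n7→Out: bottleneck 3, flow now 14.
No augmenting path remains; maximum flow = 14.
In the residual graph, reachable from Res: {Res}.
Min-cut edges: Res→n1 (5), Res→n2 (9); capacity 5 + 9 = 14.
Cut capacity 21 exceeds the max flow 14, so it is not minimum.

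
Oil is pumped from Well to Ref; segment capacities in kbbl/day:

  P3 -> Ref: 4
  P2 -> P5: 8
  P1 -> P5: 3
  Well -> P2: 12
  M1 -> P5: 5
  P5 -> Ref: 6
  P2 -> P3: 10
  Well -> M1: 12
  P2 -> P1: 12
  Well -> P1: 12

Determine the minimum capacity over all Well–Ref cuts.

10

Augment Well→P1→P5→Ref: bottleneck 3, flow now 3.
Augment Well→P2→P5→Ref: bottleneck 3, flow now 6.
Augment Well→P2→P3→Ref: bottleneck 4, flow now 10.
No augmenting path remains; maximum flow = 10.
By max-flow min-cut, the minimum cut capacity equals the max flow.
In the residual graph, reachable from Well: {Well, P1, P2, M1, P5, P3}.
Min-cut edges: P5→Ref (6), P3→Ref (4); capacity 6 + 4 = 10.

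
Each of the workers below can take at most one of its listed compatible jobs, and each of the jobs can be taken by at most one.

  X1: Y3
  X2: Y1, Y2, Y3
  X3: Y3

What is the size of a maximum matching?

Unit-capacity flow: source→left, listed edges, right→sink; max matching = max flow.
Augmenting path X1→Y3 (+1); matched 1.
Augmenting path X2→Y1 (+1); matched 2.
No augmenting path remains; maximum matching = 2.
König certificate: {X2, Y3} is a vertex cover of size 2 (every listed pair touches it), so no matching can be larger.

2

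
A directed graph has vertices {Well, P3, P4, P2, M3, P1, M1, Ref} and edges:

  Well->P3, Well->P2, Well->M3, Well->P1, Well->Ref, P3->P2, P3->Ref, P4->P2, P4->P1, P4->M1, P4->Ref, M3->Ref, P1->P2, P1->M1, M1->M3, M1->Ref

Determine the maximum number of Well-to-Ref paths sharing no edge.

4

Assign every edge capacity 1; by Menger, the answer equals the max flow.
Path Well→Ref (+1); total 1.
Path Well→P3→Ref (+1); total 2.
Path Well→M3→Ref (+1); total 3.
Path Well→P1→M1→Ref (+1); total 4.
No residual Well→Ref path; max flow = 4.
Certifying cut of size 4: {Well→M3, Well→P1, Well→P3, Well→Ref}.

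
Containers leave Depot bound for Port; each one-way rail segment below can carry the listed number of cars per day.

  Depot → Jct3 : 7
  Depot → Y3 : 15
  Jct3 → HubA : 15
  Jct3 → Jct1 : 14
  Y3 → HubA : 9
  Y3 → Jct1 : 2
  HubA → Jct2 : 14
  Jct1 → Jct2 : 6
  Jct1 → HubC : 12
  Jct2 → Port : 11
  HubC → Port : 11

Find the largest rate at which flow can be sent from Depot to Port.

Augment Depot→Jct3→HubA→Jct2→Port: bottleneck 7, flow now 7.
Augment Depot→Y3→HubA→Jct2→Port: bottleneck 4, flow now 11.
Augment Depot→Y3→Jct1→HubC→Port: bottleneck 2, flow now 13.
Augment Depot→Y3→HubA→Jct3→Jct1→HubC→Port: bottleneck 5, flow now 18. (uses reverse residual edge)
No augmenting path remains; maximum flow = 18.
In the residual graph, reachable from Depot: {Depot, Y3}.
Min-cut edges: Depot→Jct3 (7), Y3→HubA (9), Y3→Jct1 (2); capacity 7 + 9 + 2 = 18.
This cut is saturated, so no flow can exceed 18.

18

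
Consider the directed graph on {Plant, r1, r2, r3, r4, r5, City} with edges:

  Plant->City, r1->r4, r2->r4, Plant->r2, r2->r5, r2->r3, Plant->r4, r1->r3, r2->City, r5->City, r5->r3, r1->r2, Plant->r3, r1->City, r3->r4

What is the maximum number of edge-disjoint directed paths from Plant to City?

2

Assign every edge capacity 1; by Menger, the answer equals the max flow.
Path Plant→City (+1); total 1.
Path Plant→r2→City (+1); total 2.
No residual Plant→City path; max flow = 2.
Certifying cut of size 2: {Plant→City, Plant→r2}.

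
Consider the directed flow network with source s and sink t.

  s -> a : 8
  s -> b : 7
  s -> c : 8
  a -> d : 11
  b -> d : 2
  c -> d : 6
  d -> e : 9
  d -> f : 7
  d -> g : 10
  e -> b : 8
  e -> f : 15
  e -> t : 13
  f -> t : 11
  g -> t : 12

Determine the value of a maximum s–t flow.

16

Augment s→a→d→e→t: bottleneck 8, flow now 8.
Augment s→b→d→e→t: bottleneck 1, flow now 9.
Augment s→b→d→f→t: bottleneck 1, flow now 10.
Augment s→c→d→f→t: bottleneck 6, flow now 16.
No augmenting path remains; maximum flow = 16.
In the residual graph, reachable from s: {s, b, c}.
Min-cut edges: s→a (8), b→d (2), c→d (6); capacity 8 + 2 + 6 = 16.
This cut is saturated, so no flow can exceed 16.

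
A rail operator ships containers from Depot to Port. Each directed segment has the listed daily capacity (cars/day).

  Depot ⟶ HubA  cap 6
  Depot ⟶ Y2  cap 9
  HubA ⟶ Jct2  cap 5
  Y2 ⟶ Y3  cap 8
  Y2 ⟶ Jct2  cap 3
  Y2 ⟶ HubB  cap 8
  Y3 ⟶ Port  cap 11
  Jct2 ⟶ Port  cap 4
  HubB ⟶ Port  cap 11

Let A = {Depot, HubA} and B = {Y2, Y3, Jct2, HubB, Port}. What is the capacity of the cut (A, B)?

14

Edges leaving {Depot, HubA}: Depot→Y2 (9), HubA→Jct2 (5).
Cut capacity = 9 + 5 = 14.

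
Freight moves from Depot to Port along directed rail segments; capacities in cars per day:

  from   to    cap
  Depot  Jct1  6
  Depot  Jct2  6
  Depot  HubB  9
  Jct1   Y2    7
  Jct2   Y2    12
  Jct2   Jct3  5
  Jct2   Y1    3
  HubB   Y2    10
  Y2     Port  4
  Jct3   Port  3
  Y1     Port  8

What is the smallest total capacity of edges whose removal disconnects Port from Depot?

10

Augment Depot→Jct1→Y2→Port: bottleneck 4, flow now 4.
Augment Depot→Jct2→Jct3→Port: bottleneck 3, flow now 7.
Augment Depot→Jct2→Y1→Port: bottleneck 3, flow now 10.
No augmenting path remains; maximum flow = 10.
By max-flow min-cut, the minimum cut capacity equals the max flow.
In the residual graph, reachable from Depot: {Depot, Jct1, HubB, Y2}.
Min-cut edges: Depot→Jct2 (6), Y2→Port (4); capacity 6 + 4 = 10.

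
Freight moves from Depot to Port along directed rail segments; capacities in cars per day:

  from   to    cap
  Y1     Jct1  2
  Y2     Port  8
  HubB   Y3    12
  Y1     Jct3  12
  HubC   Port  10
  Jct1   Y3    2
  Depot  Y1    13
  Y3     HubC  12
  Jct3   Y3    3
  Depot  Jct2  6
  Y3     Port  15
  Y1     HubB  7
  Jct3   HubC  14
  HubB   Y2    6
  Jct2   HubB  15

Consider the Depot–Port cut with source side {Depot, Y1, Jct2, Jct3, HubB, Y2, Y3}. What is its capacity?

51

Edges leaving {Depot, Y1, Jct2, Jct3, HubB, Y2, Y3}: Y1→Jct1 (2), Jct3→HubC (14), Y2→Port (8), Y3→HubC (12), Y3→Port (15).
Cut capacity = 2 + 14 + 8 + 12 + 15 = 51.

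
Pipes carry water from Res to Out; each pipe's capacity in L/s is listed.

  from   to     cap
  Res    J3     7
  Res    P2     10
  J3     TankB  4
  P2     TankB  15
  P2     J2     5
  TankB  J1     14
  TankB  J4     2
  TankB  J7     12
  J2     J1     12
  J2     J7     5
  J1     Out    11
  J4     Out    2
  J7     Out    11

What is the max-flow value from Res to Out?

Augment Res→J3→TankB→J1→Out: bottleneck 4, flow now 4.
Augment Res→P2→TankB→J1→Out: bottleneck 7, flow now 11.
Augment Res→P2→TankB→J4→Out: bottleneck 2, flow now 13.
Augment Res→P2→TankB→J7→Out: bottleneck 1, flow now 14.
No augmenting path remains; maximum flow = 14.
In the residual graph, reachable from Res: {Res, J3}.
Min-cut edges: Res→P2 (10), J3→TankB (4); capacity 10 + 4 = 14.
This cut is saturated, so no flow can exceed 14.

14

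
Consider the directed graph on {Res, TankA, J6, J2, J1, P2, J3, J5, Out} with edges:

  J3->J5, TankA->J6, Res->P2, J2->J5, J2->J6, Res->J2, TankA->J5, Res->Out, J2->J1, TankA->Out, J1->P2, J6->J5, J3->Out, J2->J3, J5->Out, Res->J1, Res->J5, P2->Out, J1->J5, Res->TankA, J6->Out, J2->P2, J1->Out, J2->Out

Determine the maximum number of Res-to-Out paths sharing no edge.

6

Assign every edge capacity 1; by Menger, the answer equals the max flow.
Path Res→Out (+1); total 1.
Path Res→TankA→Out (+1); total 2.
Path Res→J2→Out (+1); total 3.
Path Res→J1→Out (+1); total 4.
Path Res→P2→Out (+1); total 5.
Path Res→J5→Out (+1); total 6.
No residual Res→Out path; max flow = 6.
Certifying cut of size 6: {Res→J1, Res→J2, Res→J5, Res→Out, Res→P2, Res→TankA}.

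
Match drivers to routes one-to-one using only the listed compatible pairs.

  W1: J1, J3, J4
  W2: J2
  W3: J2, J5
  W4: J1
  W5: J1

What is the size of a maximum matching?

Unit-capacity flow: source→left, listed edges, right→sink; max matching = max flow.
Augmenting path W1→J1 (+1); matched 1.
Augmenting path W2→J2 (+1); matched 2.
Augmenting path W3→J5 (+1); matched 3.
Augmenting path W4→J1→W1→J3 (+1); matched 4.
No augmenting path remains; maximum matching = 4.
König certificate: {W1, W2, W3, J1} is a vertex cover of size 4 (every listed pair touches it), so no matching can be larger.

4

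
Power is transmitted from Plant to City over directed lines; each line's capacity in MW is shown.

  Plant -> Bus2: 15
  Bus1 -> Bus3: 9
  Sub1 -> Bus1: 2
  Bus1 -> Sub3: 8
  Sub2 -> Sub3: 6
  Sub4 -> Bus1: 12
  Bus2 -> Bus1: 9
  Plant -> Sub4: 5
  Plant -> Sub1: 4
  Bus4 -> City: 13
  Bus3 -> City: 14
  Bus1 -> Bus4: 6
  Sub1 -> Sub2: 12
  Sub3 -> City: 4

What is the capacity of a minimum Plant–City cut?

Augment Plant→Bus2→Bus1→Sub3→City: bottleneck 4, flow now 4.
Augment Plant→Bus2→Bus1→Bus4→City: bottleneck 5, flow now 9.
Augment Plant→Sub4→Bus1→Bus4→City: bottleneck 1, flow now 10.
Augment Plant→Sub4→Bus1→Bus3→City: bottleneck 4, flow now 14.
Augment Plant→Sub1→Bus1→Bus3→City: bottleneck 2, flow now 16.
Augment Plant→Sub1→Sub2→Sub3→Bus1→Bus3→City: bottleneck 2, flow now 18. (uses reverse residual edge)
No augmenting path remains; maximum flow = 18.
By max-flow min-cut, the minimum cut capacity equals the max flow.
In the residual graph, reachable from Plant: {Plant, Bus2}.
Min-cut edges: Plant→Sub4 (5), Plant→Sub1 (4), Bus2→Bus1 (9); capacity 5 + 4 + 9 = 18.

18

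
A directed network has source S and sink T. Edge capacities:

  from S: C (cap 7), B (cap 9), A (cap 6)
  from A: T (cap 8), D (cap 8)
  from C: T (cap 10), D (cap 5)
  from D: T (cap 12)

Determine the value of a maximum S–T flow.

13

Augment S→A→T: bottleneck 6, flow now 6.
Augment S→C→T: bottleneck 7, flow now 13.
No augmenting path remains; maximum flow = 13.
In the residual graph, reachable from S: {S, B}.
Min-cut edges: S→A (6), S→C (7); capacity 6 + 7 = 13.
This cut is saturated, so no flow can exceed 13.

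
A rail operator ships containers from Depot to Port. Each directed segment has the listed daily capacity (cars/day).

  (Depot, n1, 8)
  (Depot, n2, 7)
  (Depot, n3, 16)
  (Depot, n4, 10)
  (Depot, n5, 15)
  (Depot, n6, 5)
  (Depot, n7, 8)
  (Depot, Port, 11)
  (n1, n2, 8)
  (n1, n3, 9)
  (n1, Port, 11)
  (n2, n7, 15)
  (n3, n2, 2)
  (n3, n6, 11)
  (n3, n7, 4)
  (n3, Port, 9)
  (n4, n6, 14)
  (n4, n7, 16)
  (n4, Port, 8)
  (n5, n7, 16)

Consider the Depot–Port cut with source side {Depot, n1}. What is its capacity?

100

Edges leaving {Depot, n1}: Depot→n2 (7), Depot→n3 (16), Depot→n4 (10), Depot→n5 (15), Depot→n6 (5), Depot→n7 (8), Depot→Port (11), n1→n2 (8), n1→n3 (9), n1→Port (11).
Cut capacity = 7 + 16 + 10 + 15 + 5 + 8 + 11 + 8 + 9 + 11 = 100.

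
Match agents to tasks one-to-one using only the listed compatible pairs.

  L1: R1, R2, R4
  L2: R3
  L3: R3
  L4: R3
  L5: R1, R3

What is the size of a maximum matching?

3

Unit-capacity flow: source→left, listed edges, right→sink; max matching = max flow.
Augmenting path L1→R1 (+1); matched 1.
Augmenting path L2→R3 (+1); matched 2.
Augmenting path L5→R1→L1→R2 (+1); matched 3.
No augmenting path remains; maximum matching = 3.
König certificate: {L1, L5, R3} is a vertex cover of size 3 (every listed pair touches it), so no matching can be larger.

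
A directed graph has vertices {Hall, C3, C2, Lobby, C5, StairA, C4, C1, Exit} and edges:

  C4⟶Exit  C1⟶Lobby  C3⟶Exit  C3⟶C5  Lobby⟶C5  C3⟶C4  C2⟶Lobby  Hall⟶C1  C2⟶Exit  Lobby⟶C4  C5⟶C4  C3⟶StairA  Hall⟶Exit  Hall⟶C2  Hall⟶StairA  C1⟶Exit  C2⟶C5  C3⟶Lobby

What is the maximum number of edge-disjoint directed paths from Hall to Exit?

3

Assign every edge capacity 1; by Menger, the answer equals the max flow.
Path Hall→Exit (+1); total 1.
Path Hall→C2→Exit (+1); total 2.
Path Hall→C1→Exit (+1); total 3.
No residual Hall→Exit path; max flow = 3.
Certifying cut of size 3: {Hall→C1, Hall→C2, Hall→Exit}.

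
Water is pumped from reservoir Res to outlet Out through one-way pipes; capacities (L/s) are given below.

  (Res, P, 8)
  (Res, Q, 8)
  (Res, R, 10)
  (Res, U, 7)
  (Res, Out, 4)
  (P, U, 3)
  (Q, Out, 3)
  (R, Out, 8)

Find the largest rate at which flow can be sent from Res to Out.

15

Augment Res→Out: bottleneck 4, flow now 4.
Augment Res→Q→Out: bottleneck 3, flow now 7.
Augment Res→R→Out: bottleneck 8, flow now 15.
No augmenting path remains; maximum flow = 15.
In the residual graph, reachable from Res: {Res, P, Q, R, U}.
Min-cut edges: Res→Out (4), Q→Out (3), R→Out (8); capacity 4 + 3 + 8 = 15.
This cut is saturated, so no flow can exceed 15.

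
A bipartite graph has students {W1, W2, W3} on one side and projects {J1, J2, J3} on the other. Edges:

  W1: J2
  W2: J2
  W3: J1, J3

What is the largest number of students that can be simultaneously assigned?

Unit-capacity flow: source→left, listed edges, right→sink; max matching = max flow.
Augmenting path W1→J2 (+1); matched 1.
Augmenting path W3→J1 (+1); matched 2.
No augmenting path remains; maximum matching = 2.
König certificate: {W3, J2} is a vertex cover of size 2 (every listed pair touches it), so no matching can be larger.

2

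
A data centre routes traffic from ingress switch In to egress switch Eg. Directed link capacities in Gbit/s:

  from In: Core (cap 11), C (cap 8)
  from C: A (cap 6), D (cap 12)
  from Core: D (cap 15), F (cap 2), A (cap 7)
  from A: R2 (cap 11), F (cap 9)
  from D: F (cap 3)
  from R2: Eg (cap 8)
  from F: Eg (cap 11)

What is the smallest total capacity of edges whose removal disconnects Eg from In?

18

Augment In→Core→F→Eg: bottleneck 2, flow now 2.
Augment In→C→A→R2→Eg: bottleneck 6, flow now 8.
Augment In→C→D→F→Eg: bottleneck 2, flow now 10.
Augment In→Core→A→R2→Eg: bottleneck 2, flow now 12.
Augment In→Core→A→F→Eg: bottleneck 5, flow now 17.
Augment In→Core→D→F→Eg: bottleneck 1, flow now 18.
No augmenting path remains; maximum flow = 18.
By max-flow min-cut, the minimum cut capacity equals the max flow.
In the residual graph, reachable from In: {In, C, Core, D}.
Min-cut edges: C→A (6), Core→A (7), Core→F (2), D→F (3); capacity 6 + 7 + 2 + 3 = 18.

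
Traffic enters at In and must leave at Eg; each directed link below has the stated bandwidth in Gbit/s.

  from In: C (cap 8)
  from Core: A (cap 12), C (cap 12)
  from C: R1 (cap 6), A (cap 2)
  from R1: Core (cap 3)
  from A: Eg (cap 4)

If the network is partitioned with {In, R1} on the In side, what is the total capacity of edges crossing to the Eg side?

Edges leaving {In, R1}: In→C (8), R1→Core (3).
Cut capacity = 8 + 3 = 11.

11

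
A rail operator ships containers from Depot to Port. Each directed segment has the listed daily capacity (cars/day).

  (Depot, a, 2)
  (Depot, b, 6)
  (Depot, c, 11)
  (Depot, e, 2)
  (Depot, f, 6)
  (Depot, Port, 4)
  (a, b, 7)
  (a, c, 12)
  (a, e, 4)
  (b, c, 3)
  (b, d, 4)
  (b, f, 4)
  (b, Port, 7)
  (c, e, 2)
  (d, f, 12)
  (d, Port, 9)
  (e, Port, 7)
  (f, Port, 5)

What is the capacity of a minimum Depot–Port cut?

21

Augment Depot→Port: bottleneck 4, flow now 4.
Augment Depot→b→Port: bottleneck 6, flow now 10.
Augment Depot→e→Port: bottleneck 2, flow now 12.
Augment Depot→f→Port: bottleneck 5, flow now 17.
Augment Depot→a→b→Port: bottleneck 1, flow now 18.
Augment Depot→a→e→Port: bottleneck 1, flow now 19.
Augment Depot→c→e→Port: bottleneck 2, flow now 21.
No augmenting path remains; maximum flow = 21.
By max-flow min-cut, the minimum cut capacity equals the max flow.
In the residual graph, reachable from Depot: {Depot, c, f}.
Min-cut edges: Depot→a (2), Depot→b (6), Depot→e (2), Depot→Port (4), c→e (2), f→Port (5); capacity 2 + 6 + 2 + 4 + 2 + 5 = 21.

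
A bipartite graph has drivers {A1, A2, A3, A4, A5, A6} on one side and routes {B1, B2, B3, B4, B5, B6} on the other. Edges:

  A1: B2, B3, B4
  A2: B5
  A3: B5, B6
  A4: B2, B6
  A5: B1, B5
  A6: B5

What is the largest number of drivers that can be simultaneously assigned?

Unit-capacity flow: source→left, listed edges, right→sink; max matching = max flow.
Augmenting path A1→B2 (+1); matched 1.
Augmenting path A2→B5 (+1); matched 2.
Augmenting path A3→B6 (+1); matched 3.
Augmenting path A5→B1 (+1); matched 4.
Augmenting path A4→B2→A1→B3 (+1); matched 5.
No augmenting path remains; maximum matching = 5.
König certificate: {A1, A3, A4, A5, B5} is a vertex cover of size 5 (every listed pair touches it), so no matching can be larger.

5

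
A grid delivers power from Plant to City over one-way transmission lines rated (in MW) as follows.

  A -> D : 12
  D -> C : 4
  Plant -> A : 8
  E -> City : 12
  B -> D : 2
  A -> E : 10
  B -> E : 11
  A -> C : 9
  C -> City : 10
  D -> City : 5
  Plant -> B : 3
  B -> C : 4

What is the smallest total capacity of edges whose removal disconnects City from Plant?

11

Augment Plant→A→C→City: bottleneck 8, flow now 8.
Augment Plant→B→C→City: bottleneck 2, flow now 10.
Augment Plant→B→D→City: bottleneck 1, flow now 11.
No augmenting path remains; maximum flow = 11.
By max-flow min-cut, the minimum cut capacity equals the max flow.
In the residual graph, reachable from Plant: {Plant}.
Min-cut edges: Plant→A (8), Plant→B (3); capacity 8 + 3 = 11.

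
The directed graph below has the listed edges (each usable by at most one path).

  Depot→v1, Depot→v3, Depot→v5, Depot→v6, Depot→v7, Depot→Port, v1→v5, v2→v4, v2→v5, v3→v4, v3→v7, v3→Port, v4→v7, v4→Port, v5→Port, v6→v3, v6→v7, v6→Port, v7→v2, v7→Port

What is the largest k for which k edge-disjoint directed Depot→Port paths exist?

Assign every edge capacity 1; by Menger, the answer equals the max flow.
Path Depot→Port (+1); total 1.
Path Depot→v3→Port (+1); total 2.
Path Depot→v5→Port (+1); total 3.
Path Depot→v6→Port (+1); total 4.
Path Depot→v7→Port (+1); total 5.
No residual Depot→Port path; max flow = 5.
Certifying cut of size 5: {Depot→Port, Depot→v3, Depot→v6, Depot→v7, v5→Port}.

5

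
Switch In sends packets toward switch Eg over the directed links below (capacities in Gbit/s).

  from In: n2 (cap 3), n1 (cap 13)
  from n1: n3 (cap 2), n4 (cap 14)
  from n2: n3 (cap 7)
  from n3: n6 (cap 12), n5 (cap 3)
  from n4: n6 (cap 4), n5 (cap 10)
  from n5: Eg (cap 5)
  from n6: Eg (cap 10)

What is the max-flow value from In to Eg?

Augment In→n1→n3→n5→Eg: bottleneck 2, flow now 2.
Augment In→n1→n4→n5→Eg: bottleneck 3, flow now 5.
Augment In→n1→n4→n6→Eg: bottleneck 4, flow now 9.
Augment In→n2→n3→n6→Eg: bottleneck 3, flow now 12.
Augment In→n1→n4→n5→n3→n6→Eg: bottleneck 2, flow now 14. (uses reverse residual edge)
No augmenting path remains; maximum flow = 14.
In the residual graph, reachable from In: {In, n1, n4, n5}.
Min-cut edges: In→n2 (3), n1→n3 (2), n4→n6 (4), n5→Eg (5); capacity 3 + 2 + 4 + 5 = 14.
This cut is saturated, so no flow can exceed 14.

14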